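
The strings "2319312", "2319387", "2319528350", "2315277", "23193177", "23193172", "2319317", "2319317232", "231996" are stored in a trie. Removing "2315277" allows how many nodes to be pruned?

A node on "2315277"'s path can go only if nothing else ends at it or branches off below it.
The suffix "5277" (4 nodes) is used only by "2315277"; the node for "231" still has the child "9", so pruning stops there.
Nodes removed: 4

4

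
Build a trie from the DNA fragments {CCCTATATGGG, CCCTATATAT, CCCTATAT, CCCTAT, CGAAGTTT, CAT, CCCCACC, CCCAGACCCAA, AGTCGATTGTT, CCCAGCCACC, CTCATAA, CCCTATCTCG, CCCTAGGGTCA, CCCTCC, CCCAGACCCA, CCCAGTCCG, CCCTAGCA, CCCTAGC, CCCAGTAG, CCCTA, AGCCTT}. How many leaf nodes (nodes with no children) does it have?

Leaves are exactly the stored words that no other stored word extends.
Those words: "AGCCTT", "AGTCGATTGTT", "CAT", "CCCAGACCCAA", "CCCAGCCACC", "CCCAGTAG", "CCCAGTCCG", "CCCCACC", "CCCTAGCA", "CCCTAGGGTCA", "CCCTATATAT", "CCCTATATGGG", "CCCTATCTCG", "CCCTCC", "CGAAGTTT", "CTCATAA"
Leaf count: 16

16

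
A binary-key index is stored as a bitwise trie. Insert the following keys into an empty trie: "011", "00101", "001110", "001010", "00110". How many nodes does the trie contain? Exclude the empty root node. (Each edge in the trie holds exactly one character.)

Insert word by word; a character creates a node only if that edge doesn't already exist:
  "011" → 3 new (0, 1, 1)
  "00101" → prefix "0" already present; 4 new (0, 1, 0, 1)
  "001110" → prefix "001" already present; 3 new (1, 1, 0)
  "001010" → prefix "00101" already present; 1 new (0)
  "00110" → prefix "0011" already present; 1 new (0)
Total nodes = 3 + 4 + 3 + 1 + 1 = 12

12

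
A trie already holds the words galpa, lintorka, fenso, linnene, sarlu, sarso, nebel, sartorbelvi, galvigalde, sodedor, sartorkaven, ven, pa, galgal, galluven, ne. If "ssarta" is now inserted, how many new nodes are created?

5

Walking "ssarta" from the root, the first 1 characters ("s") follow existing edges; "s" is the first miss.
Each of the 5 remaining characters creates one node.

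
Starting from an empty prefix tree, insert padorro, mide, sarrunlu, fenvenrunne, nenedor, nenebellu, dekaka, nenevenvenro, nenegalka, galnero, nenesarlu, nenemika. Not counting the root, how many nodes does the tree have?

77

For each word, the new-node count is its length minus the longest prefix already in the trie:
  "padorro" → 7 new (p, a, d, o, r, r, o)
  "mide" → 4 new (m, i, d, e)
  "sarrunlu" → 8 new (s, a, r, r, u, n, l, u)
  "fenvenrunne" → 11 new (f, e, n, v, e, n, r, u, n, n, e)
  "nenedor" → 7 new (n, e, n, e, d, o, r)
  "nenebellu" → prefix "nene" already present; 5 new (b, e, l, l, u)
  "dekaka" → 6 new (d, e, k, a, k, a)
  "nenevenvenro" → prefix "nene" already present; 8 new (v, e, n, v, e, n, r, o)
  "nenegalka" → prefix "nene" already present; 5 new (g, a, l, k, a)
  "galnero" → 7 new (g, a, l, n, e, r, o)
  "nenesarlu" → prefix "nene" already present; 5 new (s, a, r, l, u)
  "nenemika" → prefix "nene" already present; 4 new (m, i, k, a)
Total nodes = 7 + 4 + 8 + 11 + 7 + 5 + 6 + 8 + 5 + 7 + 5 + 4 = 77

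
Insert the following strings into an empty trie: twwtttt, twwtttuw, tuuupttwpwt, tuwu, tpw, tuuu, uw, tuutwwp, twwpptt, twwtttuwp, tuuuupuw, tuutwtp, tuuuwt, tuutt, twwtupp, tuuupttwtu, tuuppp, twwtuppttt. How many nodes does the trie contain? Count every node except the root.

54

Trace insertions, counting only characters that open a new branch:
  "twwtttt" → 7 new (t, w, w, t, t, t, t)
  "twwtttuw" → prefix "twwttt" already present; 2 new (u, w)
  "tuuupttwpwt" → prefix "t" already present; 10 new (u, u, u, p, t, t, w, p, w, t)
  "tuwu" → prefix "tu" already present; 2 new (w, u)
  "tpw" → prefix "t" already present; 2 new (p, w)
  "tuuu" → prefix "tuuu" already present; 0 new (none)
  "uw" → 2 new (u, w)
  "tuutwwp" → prefix "tuu" already present; 4 new (t, w, w, p)
  "twwpptt" → prefix "tww" already present; 4 new (p, p, t, t)
  "twwtttuwp" → prefix "twwtttuw" already present; 1 new (p)
  "tuuuupuw" → prefix "tuuu" already present; 4 new (u, p, u, w)
  "tuutwtp" → prefix "tuutw" already present; 2 new (t, p)
  "tuuuwt" → prefix "tuuu" already present; 2 new (w, t)
  "tuutt" → prefix "tuut" already present; 1 new (t)
  "twwtupp" → prefix "twwt" already present; 3 new (u, p, p)
  "tuuupttwtu" → prefix "tuuupttw" already present; 2 new (t, u)
  "tuuppp" → prefix "tuu" already present; 3 new (p, p, p)
  "twwtuppttt" → prefix "twwtupp" already present; 3 new (t, t, t)
Total nodes = 7 + 2 + 10 + 2 + 2 + 0 + 2 + 4 + 4 + 1 + 4 + 2 + 2 + 1 + 3 + 2 + 3 + 3 = 54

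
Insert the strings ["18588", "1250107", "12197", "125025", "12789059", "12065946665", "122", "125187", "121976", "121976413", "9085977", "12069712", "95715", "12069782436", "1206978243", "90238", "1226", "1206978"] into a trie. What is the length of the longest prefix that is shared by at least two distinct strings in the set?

10

Look for the deepest trie node that still has at least two words in its subtree.
e.g. "1206978243" and "12069782436" share the prefix "1206978243" of length 10; no pair shares a longer one.
Longest shared-prefix length: 10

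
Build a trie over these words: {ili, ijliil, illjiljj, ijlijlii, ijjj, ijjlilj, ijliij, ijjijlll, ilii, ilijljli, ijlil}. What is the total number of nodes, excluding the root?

37

Count nodes per top-level branch (shared prefixes stored once):
  'i'-branch (ijjijlll, ijjj, ijjlilj, ijliij, ijliil, ijlijlii, ijlil, ili, ilii, ilijljli, illjiljj): 37 nodes
Sum: 37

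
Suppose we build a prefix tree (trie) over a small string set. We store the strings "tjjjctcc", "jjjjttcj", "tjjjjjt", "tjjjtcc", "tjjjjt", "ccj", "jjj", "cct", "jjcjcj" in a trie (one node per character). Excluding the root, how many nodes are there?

Count nodes per top-level branch (shared prefixes stored once):
  'c'-branch (ccj, cct): 4 nodes
  'j'-branch (jjcjcj, jjj, jjjjttcj): 12 nodes
  't'-branch (tjjjctcc, tjjjjjt, tjjjjt, tjjjtcc): 15 nodes
Sum: 31

31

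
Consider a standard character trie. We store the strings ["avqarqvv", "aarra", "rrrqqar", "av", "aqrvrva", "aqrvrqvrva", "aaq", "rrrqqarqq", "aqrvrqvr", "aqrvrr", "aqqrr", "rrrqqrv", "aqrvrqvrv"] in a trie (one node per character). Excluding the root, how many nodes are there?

39

Trie structure (* marks end of a word):
(root)
├─ a
│  ├─ a
│  │  ├─ q *
│  │  └─ r
│  │     └─ r
│  │        └─ a *
│  ├─ q
│  │  ├─ q
│  │  │  └─ r
│  │  │     └─ r *
│  │  └─ r
│  │     └─ v
│  │        └─ r
│  │           ├─ q
│  │           │  └─ v
│  │           │     └─ r *
│  │           │        └─ v *
│  │           │           └─ a *
│  │           ├─ r *
│  │           └─ v
│  │              └─ a *
│  └─ v *
│     └─ q
│        └─ a
│           └─ r
│              └─ q
│                 └─ v
│                    └─ v *
└─ r
   └─ r
      └─ r
         └─ q
            └─ q
               ├─ a
               │  └─ r *
               │     └─ q
               │        └─ q *
               └─ r
                  └─ v *
Counting every labelled node above: 39.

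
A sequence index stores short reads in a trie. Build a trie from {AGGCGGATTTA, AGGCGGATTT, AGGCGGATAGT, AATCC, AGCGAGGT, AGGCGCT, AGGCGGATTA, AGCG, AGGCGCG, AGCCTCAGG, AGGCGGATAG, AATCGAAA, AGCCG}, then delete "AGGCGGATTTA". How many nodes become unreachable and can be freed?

Walk "AGGCGGATTTA" from the leaf back toward the root, removing each node that no remaining word uses.
The suffix "A" (1 node) is used only by "AGGCGGATTTA"; "AGGCGGATTT" is itself a stored word, so pruning stops there.
Nodes removed: 1

1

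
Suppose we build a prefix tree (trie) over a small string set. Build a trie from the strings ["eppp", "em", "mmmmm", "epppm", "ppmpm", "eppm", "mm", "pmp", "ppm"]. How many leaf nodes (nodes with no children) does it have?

A leaf is a node with no children — equivalently, the end of a word that is not a proper prefix of any other stored word.
Those words: "em", "eppm", "epppm", "mmmmm", "pmp", "ppmpm"
Leaf count: 6

6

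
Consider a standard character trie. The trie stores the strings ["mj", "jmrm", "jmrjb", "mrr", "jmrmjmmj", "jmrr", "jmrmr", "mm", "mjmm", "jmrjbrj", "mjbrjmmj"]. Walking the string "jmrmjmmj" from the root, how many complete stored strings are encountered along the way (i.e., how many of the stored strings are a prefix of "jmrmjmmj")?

Traverse "jmrmjmmj" character by character; count nodes along the way that are marked as word ends.
Prefixes of the query that are stored words: "jmrm", "jmrmjmmj"
Count: 2

2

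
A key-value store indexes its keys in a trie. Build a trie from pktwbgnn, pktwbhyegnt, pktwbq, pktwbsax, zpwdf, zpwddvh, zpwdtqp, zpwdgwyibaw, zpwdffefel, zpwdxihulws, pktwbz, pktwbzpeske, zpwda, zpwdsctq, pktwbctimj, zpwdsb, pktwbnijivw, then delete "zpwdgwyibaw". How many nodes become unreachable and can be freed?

After clearing the end-marker at "zpwdgwyibaw", prune upward until reaching a node still needed by another word.
The suffix "gwyibaw" (7 nodes) is used only by "zpwdgwyibaw"; the node for "zpwd" still has the child "f", so pruning stops there.
Nodes removed: 7

7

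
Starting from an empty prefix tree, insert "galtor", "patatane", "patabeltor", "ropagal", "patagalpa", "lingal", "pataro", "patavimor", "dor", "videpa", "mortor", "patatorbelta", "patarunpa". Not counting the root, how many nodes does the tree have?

71

Count nodes per top-level branch (shared prefixes stored once):
  'd'-branch (dor): 3 nodes
  'g'-branch (galtor): 6 nodes
  'l'-branch (lingal): 6 nodes
  'm'-branch (mortor): 6 nodes
  'p'-branch (patabeltor, patagalpa, pataro, patarunpa, patatane, patatorbelta, patavimor): 37 nodes
  'r'-branch (ropagal): 7 nodes
  'v'-branch (videpa): 6 nodes
Sum: 71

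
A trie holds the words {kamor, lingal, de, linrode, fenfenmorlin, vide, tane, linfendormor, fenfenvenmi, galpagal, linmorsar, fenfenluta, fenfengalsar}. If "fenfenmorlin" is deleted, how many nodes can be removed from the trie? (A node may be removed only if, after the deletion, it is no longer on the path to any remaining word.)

A node on "fenfenmorlin"'s path can go only if nothing else ends at it or branches off below it.
The suffix "morlin" (6 nodes) is used only by "fenfenmorlin"; the node for "fenfen" still has the child "v", so pruning stops there.
Nodes removed: 6

6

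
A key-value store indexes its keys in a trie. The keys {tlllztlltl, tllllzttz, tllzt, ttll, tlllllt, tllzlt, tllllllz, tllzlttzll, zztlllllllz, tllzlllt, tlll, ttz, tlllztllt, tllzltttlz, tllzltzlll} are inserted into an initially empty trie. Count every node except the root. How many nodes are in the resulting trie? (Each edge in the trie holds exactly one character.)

52

Count nodes per top-level branch (shared prefixes stored once):
  't'-branch (tlll, tllllllz, tlllllt, tllllzttz, tlllztllt, tlllztlltl, tllzlllt, tllzlt, tllzltttlz, tllzlttzll, tllzltzlll, tllzt, ttll, ttz): 41 nodes
  'z'-branch (zztlllllllz): 11 nodes
Sum: 52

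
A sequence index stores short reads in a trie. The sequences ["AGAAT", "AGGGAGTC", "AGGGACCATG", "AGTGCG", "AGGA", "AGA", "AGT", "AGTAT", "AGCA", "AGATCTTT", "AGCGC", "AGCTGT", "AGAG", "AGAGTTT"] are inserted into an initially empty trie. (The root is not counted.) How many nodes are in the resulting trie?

39

Trie structure (* marks end of a word):
(root)
└─ A
   └─ G
      ├─ A *
      │  ├─ A
      │  │  └─ T *
      │  ├─ G *
      │  │  └─ T
      │  │     └─ T
      │  │        └─ T *
      │  └─ T
      │     └─ C
      │        └─ T
      │           └─ T
      │              └─ T *
      ├─ C
      │  ├─ A *
      │  ├─ G
      │  │  └─ C *
      │  └─ T
      │     └─ G
      │        └─ T *
      ├─ G
      │  ├─ A *
      │  └─ G
      │     └─ A
      │        ├─ C
      │        │  └─ C
      │        │     └─ A
      │        │        └─ T
      │        │           └─ G *
      │        └─ G
      │           └─ T
      │              └─ C *
      └─ T *
         ├─ A
         │  └─ T *
         └─ G
            └─ C
               └─ G *
Counting every labelled node above: 39.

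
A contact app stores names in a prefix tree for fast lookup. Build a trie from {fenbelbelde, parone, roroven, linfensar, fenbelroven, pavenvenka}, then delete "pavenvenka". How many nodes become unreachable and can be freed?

8

Walk "pavenvenka" from the leaf back toward the root, removing each node that no remaining word uses.
The suffix "venvenka" (8 nodes) is used only by "pavenvenka"; the node for "pa" still has the child "r", so pruning stops there.
Nodes removed: 8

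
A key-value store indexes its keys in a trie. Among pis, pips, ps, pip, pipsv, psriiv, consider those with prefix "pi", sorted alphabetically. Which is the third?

pipsv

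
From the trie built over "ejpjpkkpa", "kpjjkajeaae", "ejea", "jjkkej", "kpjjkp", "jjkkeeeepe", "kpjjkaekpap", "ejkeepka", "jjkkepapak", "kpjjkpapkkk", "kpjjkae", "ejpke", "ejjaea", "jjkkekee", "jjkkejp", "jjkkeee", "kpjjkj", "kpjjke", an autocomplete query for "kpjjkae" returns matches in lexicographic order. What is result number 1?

Filter for "kpjjkae…" and sort: "kpjjkae", "kpjjkaekpap"
The 1st is kpjjkae.

kpjjkae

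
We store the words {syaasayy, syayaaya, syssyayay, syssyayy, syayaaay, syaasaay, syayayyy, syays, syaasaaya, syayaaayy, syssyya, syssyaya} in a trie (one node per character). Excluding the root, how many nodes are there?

Insert word by word; a character creates a node only if that edge doesn't already exist:
  "syaasayy" → 8 new (s, y, a, a, s, a, y, y)
  "syayaaya" → prefix "sya" already present; 5 new (y, a, a, y, a)
  "syssyayay" → prefix "sy" already present; 7 new (s, s, y, a, y, a, y)
  "syssyayy" → prefix "syssyay" already present; 1 new (y)
  "syayaaay" → prefix "syayaa" already present; 2 new (a, y)
  "syaasaay" → prefix "syaasa" already present; 2 new (a, y)
  "syayayyy" → prefix "syaya" already present; 3 new (y, y, y)
  "syays" → prefix "syay" already present; 1 new (s)
  "syaasaaya" → prefix "syaasaay" already present; 1 new (a)
  "syayaaayy" → prefix "syayaaay" already present; 1 new (y)
  "syssyya" → prefix "syssy" already present; 2 new (y, a)
  "syssyaya" → prefix "syssyaya" already present; 0 new (none)
Total nodes = 8 + 5 + 7 + 1 + 2 + 2 + 3 + 1 + 1 + 1 + 2 + 0 = 33

33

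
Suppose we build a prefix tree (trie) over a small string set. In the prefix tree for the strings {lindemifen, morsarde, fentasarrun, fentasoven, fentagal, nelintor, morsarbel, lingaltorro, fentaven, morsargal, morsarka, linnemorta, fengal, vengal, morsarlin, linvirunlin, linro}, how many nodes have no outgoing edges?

Leaves are exactly the stored words that no other stored word extends.
Those words: "fengal", "fentagal", "fentasarrun", "fentasoven", "fentaven", "lindemifen", "lingaltorro", "linnemorta", "linro", "linvirunlin", "morsarbel", "morsarde", "morsargal", "morsarka", "morsarlin", "nelintor", "vengal"
Leaf count: 17

17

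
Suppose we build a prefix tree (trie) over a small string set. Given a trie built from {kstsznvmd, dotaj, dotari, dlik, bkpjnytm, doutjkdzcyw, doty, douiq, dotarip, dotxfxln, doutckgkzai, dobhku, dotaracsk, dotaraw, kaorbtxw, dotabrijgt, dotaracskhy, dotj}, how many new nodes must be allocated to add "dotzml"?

3

Walking "dotzml" from the root, the first 3 characters ("dot") follow existing edges; "z" is the first miss.
So 6 − 3 = 3 new nodes.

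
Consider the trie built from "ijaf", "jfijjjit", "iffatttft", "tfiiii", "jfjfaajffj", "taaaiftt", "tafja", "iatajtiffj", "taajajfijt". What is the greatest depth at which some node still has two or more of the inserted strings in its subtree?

3

Look for the deepest trie node that still has at least two words in its subtree.
"taaaiftt" and "taajajfijt" agree on "taa" (3 characters) before diverging; nothing deeper is shared.
Longest shared-prefix length: 3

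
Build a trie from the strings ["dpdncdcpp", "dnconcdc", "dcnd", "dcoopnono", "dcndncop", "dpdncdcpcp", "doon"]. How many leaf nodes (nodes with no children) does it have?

6

Leaves are exactly the stored words that no other stored word extends.
Those words: "dcndncop", "dcoopnono", "dnconcdc", "doon", "dpdncdcpcp", "dpdncdcpp"
Leaf count: 6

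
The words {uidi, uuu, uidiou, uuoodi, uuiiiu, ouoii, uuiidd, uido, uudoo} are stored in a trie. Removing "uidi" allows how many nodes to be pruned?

After clearing the end-marker at "uidi", prune upward until reaching a node still needed by another word.
Every node on "uidi" is still needed (e.g. by "uidiou"), so nothing is freed.
Nodes removed: 0

0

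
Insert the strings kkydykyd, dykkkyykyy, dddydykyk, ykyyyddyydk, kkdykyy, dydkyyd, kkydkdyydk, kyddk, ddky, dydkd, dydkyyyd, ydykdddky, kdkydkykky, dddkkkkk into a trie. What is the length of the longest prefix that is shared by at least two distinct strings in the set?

The deepest shared node is where two words last agree before diverging.
"dydkyyd" and "dydkyyyd" agree on "dydkyy" (6 characters) before diverging; nothing deeper is shared.
Longest shared-prefix length: 6

6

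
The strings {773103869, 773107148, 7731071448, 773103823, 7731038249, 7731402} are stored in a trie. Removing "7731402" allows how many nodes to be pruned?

Walk "7731402" from the leaf back toward the root, removing each node that no remaining word uses.
The suffix "402" (3 nodes) is used only by "7731402"; the node for "7731" still has the child "0", so pruning stops there.
Nodes removed: 3

3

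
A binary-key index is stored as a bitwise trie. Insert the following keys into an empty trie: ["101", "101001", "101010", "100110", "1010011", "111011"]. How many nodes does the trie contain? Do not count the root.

Trie structure (* marks end of a word):
(root)
└─ 1
   ├─ 0
   │  ├─ 0
   │  │  └─ 1
   │  │     └─ 1
   │  │        └─ 0 *
   │  └─ 1 *
   │     └─ 0
   │        ├─ 0
   │        │  └─ 1 *
   │        │     └─ 1 *
   │        └─ 1
   │           └─ 0 *
   └─ 1
      └─ 1
         └─ 0
            └─ 1
               └─ 1 *
Counting every labelled node above: 18.

18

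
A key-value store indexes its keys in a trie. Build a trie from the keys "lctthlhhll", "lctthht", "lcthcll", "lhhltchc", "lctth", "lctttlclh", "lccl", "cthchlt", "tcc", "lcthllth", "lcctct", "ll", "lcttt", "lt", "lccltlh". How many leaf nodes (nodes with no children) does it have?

Leaves are exactly the stored words that no other stored word extends.
Those words: "cthchlt", "lccltlh", "lcctct", "lcthcll", "lcthllth", "lctthht", "lctthlhhll", "lctttlclh", "lhhltchc", "ll", "lt", "tcc"
Leaf count: 12

12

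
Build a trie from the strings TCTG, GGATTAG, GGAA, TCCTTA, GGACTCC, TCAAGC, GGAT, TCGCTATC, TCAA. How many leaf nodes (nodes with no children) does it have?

A leaf is a node with no children — equivalently, the end of a word that is not a proper prefix of any other stored word.
Those words: "GGAA", "GGACTCC", "GGATTAG", "TCAAGC", "TCCTTA", "TCGCTATC", "TCTG"
Leaf count: 7

7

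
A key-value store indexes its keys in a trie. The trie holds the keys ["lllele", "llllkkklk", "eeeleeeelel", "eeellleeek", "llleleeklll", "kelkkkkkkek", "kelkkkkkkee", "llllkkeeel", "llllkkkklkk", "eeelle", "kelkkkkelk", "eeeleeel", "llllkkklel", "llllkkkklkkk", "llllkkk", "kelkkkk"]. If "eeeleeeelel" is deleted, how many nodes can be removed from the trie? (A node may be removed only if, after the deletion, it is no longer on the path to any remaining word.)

After clearing the end-marker at "eeeleeeelel", prune upward until reaching a node still needed by another word.
The suffix "elel" (4 nodes) is used only by "eeeleeeelel"; the node for "eeeleee" still has the child "l", so pruning stops there.
Nodes removed: 4

4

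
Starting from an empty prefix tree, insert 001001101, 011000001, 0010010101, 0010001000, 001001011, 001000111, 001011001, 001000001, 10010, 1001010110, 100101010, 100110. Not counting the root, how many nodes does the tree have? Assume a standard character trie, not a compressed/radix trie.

For each word, the new-node count is its length minus the longest prefix already in the trie:
  "001001101" → 9 new (0, 0, 1, 0, 0, 1, 1, 0, 1)
  "011000001" → prefix "0" already present; 8 new (1, 1, 0, 0, 0, 0, 0, 1)
  "0010010101" → prefix "001001" already present; 4 new (0, 1, 0, 1)
  "0010001000" → prefix "00100" already present; 5 new (0, 1, 0, 0, 0)
  "001001011" → prefix "00100101" already present; 1 new (1)
  "001000111" → prefix "0010001" already present; 2 new (1, 1)
  "001011001" → prefix "0010" already present; 5 new (1, 1, 0, 0, 1)
  "001000001" → prefix "001000" already present; 3 new (0, 0, 1)
  "10010" → 5 new (1, 0, 0, 1, 0)
  "1001010110" → prefix "10010" already present; 5 new (1, 0, 1, 1, 0)
  "100101010" → prefix "10010101" already present; 1 new (0)
  "100110" → prefix "1001" already present; 2 new (1, 0)
Total nodes = 9 + 8 + 4 + 5 + 1 + 2 + 5 + 3 + 5 + 5 + 1 + 2 = 50

50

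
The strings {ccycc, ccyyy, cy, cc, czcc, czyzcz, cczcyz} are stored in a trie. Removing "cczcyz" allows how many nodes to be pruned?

A node on "cczcyz"'s path can go only if nothing else ends at it or branches off below it.
The suffix "zcyz" (4 nodes) is used only by "cczcyz"; the node for "cc" still has the child "y", so pruning stops there.
Nodes removed: 4

4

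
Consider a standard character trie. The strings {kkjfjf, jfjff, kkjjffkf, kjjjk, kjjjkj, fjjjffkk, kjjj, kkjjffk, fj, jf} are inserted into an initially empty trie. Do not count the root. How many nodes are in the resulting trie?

Trie structure (* marks end of a word):
(root)
├─ f
│  └─ j *
│     └─ j
│        └─ j
│           └─ f
│              └─ f
│                 └─ k
│                    └─ k *
├─ j
│  └─ f *
│     └─ j
│        └─ f
│           └─ f *
└─ k
   ├─ j
   │  └─ j
   │     └─ j *
   │        └─ k *
   │           └─ j *
   └─ k
      └─ j
         ├─ f
         │  └─ j
         │     └─ f *
         └─ j
            └─ f
               └─ f
                  └─ k *
                     └─ f *
Counting every labelled node above: 29.

29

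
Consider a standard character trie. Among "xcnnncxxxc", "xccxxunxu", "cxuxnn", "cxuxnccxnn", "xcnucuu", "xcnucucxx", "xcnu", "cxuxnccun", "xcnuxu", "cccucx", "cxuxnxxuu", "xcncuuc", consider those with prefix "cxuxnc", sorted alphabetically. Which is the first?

cxuxnccun

Filter for "cxuxnc…" and sort: "cxuxnccun", "cxuxnccxnn"
Position 1: cxuxnccun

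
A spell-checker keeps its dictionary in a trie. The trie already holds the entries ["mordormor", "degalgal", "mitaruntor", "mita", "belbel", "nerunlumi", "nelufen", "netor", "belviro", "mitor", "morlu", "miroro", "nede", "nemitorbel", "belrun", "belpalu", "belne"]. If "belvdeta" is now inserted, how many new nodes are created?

4

"belv" is already a path in the trie; the remaining "deta" must be added.
New nodes needed: |"belvdeta"| − 4 = 8 − 4 = 4.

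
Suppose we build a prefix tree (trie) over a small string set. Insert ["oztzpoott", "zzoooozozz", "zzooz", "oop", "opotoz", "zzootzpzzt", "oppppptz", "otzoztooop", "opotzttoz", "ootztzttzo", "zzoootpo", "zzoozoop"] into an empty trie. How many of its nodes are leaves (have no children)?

11

A leaf is a node with no children — equivalently, the end of a word that is not a proper prefix of any other stored word.
Those words: "oop", "ootztzttzo", "opotoz", "opotzttoz", "oppppptz", "otzoztooop", "oztzpoott", "zzoooozozz", "zzoootpo", "zzootzpzzt", "zzoozoop"
Leaf count: 11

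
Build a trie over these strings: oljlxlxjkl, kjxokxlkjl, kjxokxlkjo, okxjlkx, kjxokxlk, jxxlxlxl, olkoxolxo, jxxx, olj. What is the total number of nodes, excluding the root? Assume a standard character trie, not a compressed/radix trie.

43

For each word, the new-node count is its length minus the longest prefix already in the trie:
  "oljlxlxjkl" → 10 new (o, l, j, l, x, l, x, j, k, l)
  "kjxokxlkjl" → 10 new (k, j, x, o, k, x, l, k, j, l)
  "kjxokxlkjo" → prefix "kjxokxlkj" already present; 1 new (o)
  "okxjlkx" → prefix "o" already present; 6 new (k, x, j, l, k, x)
  "kjxokxlk" → prefix "kjxokxlk" already present; 0 new (none)
  "jxxlxlxl" → 8 new (j, x, x, l, x, l, x, l)
  "olkoxolxo" → prefix "ol" already present; 7 new (k, o, x, o, l, x, o)
  "jxxx" → prefix "jxx" already present; 1 new (x)
  "olj" → prefix "olj" already present; 0 new (none)
Total nodes = 10 + 10 + 1 + 6 + 0 + 8 + 7 + 1 + 0 = 43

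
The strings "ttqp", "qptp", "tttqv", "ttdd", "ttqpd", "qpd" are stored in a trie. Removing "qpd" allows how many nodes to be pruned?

1

Walk "qpd" from the leaf back toward the root, removing each node that no remaining word uses.
The suffix "d" (1 node) is used only by "qpd"; the node for "qp" still has the child "t", so pruning stops there.
Nodes removed: 1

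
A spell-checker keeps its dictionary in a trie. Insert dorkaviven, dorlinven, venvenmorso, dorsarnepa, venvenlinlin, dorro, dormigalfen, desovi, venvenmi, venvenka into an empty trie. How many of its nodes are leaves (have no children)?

10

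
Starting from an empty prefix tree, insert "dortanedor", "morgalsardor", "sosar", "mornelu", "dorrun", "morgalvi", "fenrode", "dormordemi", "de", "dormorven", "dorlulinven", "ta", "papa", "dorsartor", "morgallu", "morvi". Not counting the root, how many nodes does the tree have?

78

Count nodes per top-level branch (shared prefixes stored once):
  'd'-branch (de, dorlulinven, dormordemi, dormorven, dorrun, dorsartor, dortanedor): 38 nodes
  'f'-branch (fenrode): 7 nodes
  'm'-branch (morgallu, morgalsardor, morgalvi, mornelu, morvi): 22 nodes
  'p'-branch (papa): 4 nodes
  's'-branch (sosar): 5 nodes
  't'-branch (ta): 2 nodes
Sum: 78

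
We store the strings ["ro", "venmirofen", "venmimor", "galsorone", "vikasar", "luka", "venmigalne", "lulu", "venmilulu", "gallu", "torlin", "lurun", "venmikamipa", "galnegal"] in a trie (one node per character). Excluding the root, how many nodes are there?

67

Trace insertions, counting only characters that open a new branch:
  "ro" → 2 new (r, o)
  "venmirofen" → 10 new (v, e, n, m, i, r, o, f, e, n)
  "venmimor" → prefix "venmi" already present; 3 new (m, o, r)
  "galsorone" → 9 new (g, a, l, s, o, r, o, n, e)
  "vikasar" → prefix "v" already present; 6 new (i, k, a, s, a, r)
  "luka" → 4 new (l, u, k, a)
  "venmigalne" → prefix "venmi" already present; 5 new (g, a, l, n, e)
  "lulu" → prefix "lu" already present; 2 new (l, u)
  "venmilulu" → prefix "venmi" already present; 4 new (l, u, l, u)
  "gallu" → prefix "gal" already present; 2 new (l, u)
  "torlin" → 6 new (t, o, r, l, i, n)
  "lurun" → prefix "lu" already present; 3 new (r, u, n)
  "venmikamipa" → prefix "venmi" already present; 6 new (k, a, m, i, p, a)
  "galnegal" → prefix "gal" already present; 5 new (n, e, g, a, l)
Total nodes = 2 + 10 + 3 + 9 + 6 + 4 + 5 + 2 + 4 + 2 + 6 + 3 + 6 + 5 = 67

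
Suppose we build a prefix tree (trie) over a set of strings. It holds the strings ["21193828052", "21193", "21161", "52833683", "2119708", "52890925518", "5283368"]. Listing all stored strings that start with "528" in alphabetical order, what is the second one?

DFS of the "528" subtree visits, in order: "5283368", "52833683", "52890925518"
The 2nd is 52833683.

52833683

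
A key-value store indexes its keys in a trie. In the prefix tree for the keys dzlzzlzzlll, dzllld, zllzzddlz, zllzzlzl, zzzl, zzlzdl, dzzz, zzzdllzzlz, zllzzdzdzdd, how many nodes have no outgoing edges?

Leaves are exactly the stored words that no other stored word extends.
Those words: "dzllld", "dzlzzlzzlll", "dzzz", "zllzzddlz", "zllzzdzdzdd", "zllzzlzl", "zzlzdl", "zzzdllzzlz", "zzzl"
Leaf count: 9

9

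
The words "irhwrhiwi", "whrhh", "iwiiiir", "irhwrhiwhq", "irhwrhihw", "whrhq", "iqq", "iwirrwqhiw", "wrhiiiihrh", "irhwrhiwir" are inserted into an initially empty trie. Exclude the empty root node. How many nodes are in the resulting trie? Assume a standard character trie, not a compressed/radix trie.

Trace insertions, counting only characters that open a new branch:
  "irhwrhiwi" → 9 new (i, r, h, w, r, h, i, w, i)
  "whrhh" → 5 new (w, h, r, h, h)
  "iwiiiir" → prefix "i" already present; 6 new (w, i, i, i, i, r)
  "irhwrhiwhq" → prefix "irhwrhiw" already present; 2 new (h, q)
  "irhwrhihw" → prefix "irhwrhi" already present; 2 new (h, w)
  "whrhq" → prefix "whrh" already present; 1 new (q)
  "iqq" → prefix "i" already present; 2 new (q, q)
  "iwirrwqhiw" → prefix "iwi" already present; 7 new (r, r, w, q, h, i, w)
  "wrhiiiihrh" → prefix "w" already present; 9 new (r, h, i, i, i, i, h, r, h)
  "irhwrhiwir" → prefix "irhwrhiwi" already present; 1 new (r)
Total nodes = 9 + 5 + 6 + 2 + 2 + 1 + 2 + 7 + 9 + 1 = 44

44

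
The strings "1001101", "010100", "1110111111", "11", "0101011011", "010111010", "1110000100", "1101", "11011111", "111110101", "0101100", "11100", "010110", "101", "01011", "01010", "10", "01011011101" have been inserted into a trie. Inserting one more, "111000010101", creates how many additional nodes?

The longest prefix of "111000010101" already in the trie is "111000010" (length 9).
Each of the 3 remaining characters creates one node.

3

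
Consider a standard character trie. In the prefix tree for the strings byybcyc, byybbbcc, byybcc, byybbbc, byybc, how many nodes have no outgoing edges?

A leaf is a node with no children — equivalently, the end of a word that is not a proper prefix of any other stored word.
Those words: "byybbbcc", "byybcc", "byybcyc"
Leaf count: 3

3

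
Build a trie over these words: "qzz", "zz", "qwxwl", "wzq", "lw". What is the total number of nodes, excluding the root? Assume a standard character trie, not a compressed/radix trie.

14

Trie structure (* marks end of a word):
(root)
├─ l
│  └─ w *
├─ q
│  ├─ w
│  │  └─ x
│  │     └─ w
│  │        └─ l *
│  └─ z
│     └─ z *
├─ w
│  └─ z
│     └─ q *
└─ z
   └─ z *
Counting every labelled node above: 14.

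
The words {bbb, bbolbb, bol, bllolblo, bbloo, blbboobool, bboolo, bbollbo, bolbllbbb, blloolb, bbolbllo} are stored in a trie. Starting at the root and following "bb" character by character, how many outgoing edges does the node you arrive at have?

Walk "bb" from the root, arriving at one node.
Characters that immediately follow "bb" among the stored strings: {b, l, o}.
That node has 3 child edges.

3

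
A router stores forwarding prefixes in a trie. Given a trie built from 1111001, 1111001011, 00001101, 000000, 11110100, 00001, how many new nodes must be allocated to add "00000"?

0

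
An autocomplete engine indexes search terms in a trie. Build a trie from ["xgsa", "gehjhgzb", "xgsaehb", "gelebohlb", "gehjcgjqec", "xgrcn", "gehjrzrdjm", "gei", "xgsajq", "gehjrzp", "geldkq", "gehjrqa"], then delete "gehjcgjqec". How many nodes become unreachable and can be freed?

6

After clearing the end-marker at "gehjcgjqec", prune upward until reaching a node still needed by another word.
The suffix "cgjqec" (6 nodes) is used only by "gehjcgjqec"; the node for "gehj" still has the child "h", so pruning stops there.
Nodes removed: 6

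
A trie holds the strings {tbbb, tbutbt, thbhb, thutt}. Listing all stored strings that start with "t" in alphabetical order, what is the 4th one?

Words with prefix "t", in lexicographic order: "tbbb", "tbutbt", "thbhb", "thutt"
The 4th is thutt.

thutt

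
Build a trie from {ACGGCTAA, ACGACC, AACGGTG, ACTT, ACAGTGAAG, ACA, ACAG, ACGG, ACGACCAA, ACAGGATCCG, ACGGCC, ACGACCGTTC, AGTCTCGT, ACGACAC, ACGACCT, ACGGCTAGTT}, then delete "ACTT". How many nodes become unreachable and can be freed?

2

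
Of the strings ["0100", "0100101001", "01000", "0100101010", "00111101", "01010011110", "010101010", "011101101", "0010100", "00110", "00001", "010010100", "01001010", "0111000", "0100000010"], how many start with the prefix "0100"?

7

Walk to "0100"; the words in its subtree are exactly those with that prefix.
Words under "0100": 0100, 01000, 0100000010, 01001010, 010010100, 0100101001, 0100101010
Count: 7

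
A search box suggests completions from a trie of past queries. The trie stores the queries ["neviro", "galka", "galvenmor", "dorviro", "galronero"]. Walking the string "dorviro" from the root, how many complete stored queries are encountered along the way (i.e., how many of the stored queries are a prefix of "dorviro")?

1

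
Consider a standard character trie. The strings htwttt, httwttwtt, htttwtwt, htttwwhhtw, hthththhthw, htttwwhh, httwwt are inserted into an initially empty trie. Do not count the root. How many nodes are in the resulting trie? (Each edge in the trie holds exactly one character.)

34

For each word, the new-node count is its length minus the longest prefix already in the trie:
  "htwttt" → 6 new (h, t, w, t, t, t)
  "httwttwtt" → prefix "ht" already present; 7 new (t, w, t, t, w, t, t)
  "htttwtwt" → prefix "htt" already present; 5 new (t, w, t, w, t)
  "htttwwhhtw" → prefix "htttw" already present; 5 new (w, h, h, t, w)
  "hthththhthw" → prefix "ht" already present; 9 new (h, t, h, t, h, h, t, h, w)
  "htttwwhh" → prefix "htttwwhh" already present; 0 new (none)
  "httwwt" → prefix "httw" already present; 2 new (w, t)
Total nodes = 6 + 7 + 5 + 5 + 9 + 0 + 2 = 34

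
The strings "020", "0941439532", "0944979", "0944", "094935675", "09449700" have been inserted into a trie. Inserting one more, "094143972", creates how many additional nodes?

2

The longest prefix of "094143972" already in the trie is "0941439" (length 7).
Each of the 2 remaining characters creates one node.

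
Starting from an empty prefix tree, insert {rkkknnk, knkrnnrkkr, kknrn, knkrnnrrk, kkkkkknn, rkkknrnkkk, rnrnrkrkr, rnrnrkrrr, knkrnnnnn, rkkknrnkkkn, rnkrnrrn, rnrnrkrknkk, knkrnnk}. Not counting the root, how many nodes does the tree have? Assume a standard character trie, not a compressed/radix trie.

58

Trace insertions, counting only characters that open a new branch:
  "rkkknnk" → 7 new (r, k, k, k, n, n, k)
  "knkrnnrkkr" → 10 new (k, n, k, r, n, n, r, k, k, r)
  "kknrn" → prefix "k" already present; 4 new (k, n, r, n)
  "knkrnnrrk" → prefix "knkrnnr" already present; 2 new (r, k)
  "kkkkkknn" → prefix "kk" already present; 6 new (k, k, k, k, n, n)
  "rkkknrnkkk" → prefix "rkkkn" already present; 5 new (r, n, k, k, k)
  "rnrnrkrkr" → prefix "r" already present; 8 new (n, r, n, r, k, r, k, r)
  "rnrnrkrrr" → prefix "rnrnrkr" already present; 2 new (r, r)
  "knkrnnnnn" → prefix "knkrnn" already present; 3 new (n, n, n)
  "rkkknrnkkkn" → prefix "rkkknrnkkk" already present; 1 new (n)
  "rnkrnrrn" → prefix "rn" already present; 6 new (k, r, n, r, r, n)
  "rnrnrkrknkk" → prefix "rnrnrkrk" already present; 3 new (n, k, k)
  "knkrnnk" → prefix "knkrnn" already present; 1 new (k)
Total nodes = 7 + 10 + 4 + 2 + 6 + 5 + 8 + 2 + 3 + 1 + 6 + 3 + 1 = 58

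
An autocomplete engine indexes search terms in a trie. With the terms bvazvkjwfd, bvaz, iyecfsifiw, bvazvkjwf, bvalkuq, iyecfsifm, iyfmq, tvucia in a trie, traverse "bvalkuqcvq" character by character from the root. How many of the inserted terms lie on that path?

Walk "bvalkuqcvq" from the root; an end-of-word marker is hit whenever a stored word is a prefix of "bvalkuqcvq".
Prefixes of the query that are stored words: "bvalkuq"
Count: 1

1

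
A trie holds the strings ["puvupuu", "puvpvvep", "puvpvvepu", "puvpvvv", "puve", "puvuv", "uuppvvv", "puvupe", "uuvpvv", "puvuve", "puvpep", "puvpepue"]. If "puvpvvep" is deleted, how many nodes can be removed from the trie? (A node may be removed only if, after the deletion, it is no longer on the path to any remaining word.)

0

A node on "puvpvvep"'s path can go only if nothing else ends at it or branches off below it.
Every node on "puvpvvep" is still needed (e.g. by "puvpvvepu"), so nothing is freed.
Nodes removed: 0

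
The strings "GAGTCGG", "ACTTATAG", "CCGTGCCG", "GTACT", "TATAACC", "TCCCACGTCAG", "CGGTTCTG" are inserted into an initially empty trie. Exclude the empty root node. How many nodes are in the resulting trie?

51

For each word, the new-node count is its length minus the longest prefix already in the trie:
  "GAGTCGG" → 7 new (G, A, G, T, C, G, G)
  "ACTTATAG" → 8 new (A, C, T, T, A, T, A, G)
  "CCGTGCCG" → 8 new (C, C, G, T, G, C, C, G)
  "GTACT" → prefix "G" already present; 4 new (T, A, C, T)
  "TATAACC" → 7 new (T, A, T, A, A, C, C)
  "TCCCACGTCAG" → prefix "T" already present; 10 new (C, C, C, A, C, G, T, C, A, G)
  "CGGTTCTG" → prefix "C" already present; 7 new (G, G, T, T, C, T, G)
Total nodes = 7 + 8 + 8 + 4 + 7 + 10 + 7 = 51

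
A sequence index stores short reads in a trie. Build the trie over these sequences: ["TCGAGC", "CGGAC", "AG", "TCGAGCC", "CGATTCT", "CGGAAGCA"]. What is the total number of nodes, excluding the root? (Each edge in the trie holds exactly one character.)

Insert word by word; a character creates a node only if that edge doesn't already exist:
  "TCGAGC" → 6 new (T, C, G, A, G, C)
  "CGGAC" → 5 new (C, G, G, A, C)
  "AG" → 2 new (A, G)
  "TCGAGCC" → prefix "TCGAGC" already present; 1 new (C)
  "CGATTCT" → prefix "CG" already present; 5 new (A, T, T, C, T)
  "CGGAAGCA" → prefix "CGGA" already present; 4 new (A, G, C, A)
Total nodes = 6 + 5 + 2 + 1 + 5 + 4 = 23

23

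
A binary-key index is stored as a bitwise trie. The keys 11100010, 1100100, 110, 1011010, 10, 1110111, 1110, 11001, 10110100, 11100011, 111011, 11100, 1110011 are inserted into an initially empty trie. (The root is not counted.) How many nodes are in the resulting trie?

Trie structure (* marks end of a word):
(root)
└─ 1
   ├─ 0 *
   │  └─ 1
   │     └─ 1
   │        └─ 0
   │           └─ 1
   │              └─ 0 *
   │                 └─ 0 *
   └─ 1
      ├─ 0 *
      │  └─ 0
      │     └─ 1 *
      │        └─ 0
      │           └─ 0 *
      └─ 1
         └─ 0 *
            ├─ 0 *
            │  ├─ 0
            │  │  └─ 1
            │  │     ├─ 0 *
            │  │     └─ 1 *
            │  └─ 1
            │     └─ 1 *
            └─ 1
               └─ 1 *
                  └─ 1 *
Counting every labelled node above: 26.

26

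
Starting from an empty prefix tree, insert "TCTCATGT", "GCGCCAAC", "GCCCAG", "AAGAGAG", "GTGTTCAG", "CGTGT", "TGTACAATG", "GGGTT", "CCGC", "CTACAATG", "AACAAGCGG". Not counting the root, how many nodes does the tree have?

For each word, the new-node count is its length minus the longest prefix already in the trie:
  "TCTCATGT" → 8 new (T, C, T, C, A, T, G, T)
  "GCGCCAAC" → 8 new (G, C, G, C, C, A, A, C)
  "GCCCAG" → prefix "GC" already present; 4 new (C, C, A, G)
  "AAGAGAG" → 7 new (A, A, G, A, G, A, G)
  "GTGTTCAG" → prefix "G" already present; 7 new (T, G, T, T, C, A, G)
  "CGTGT" → 5 new (C, G, T, G, T)
  "TGTACAATG" → prefix "T" already present; 8 new (G, T, A, C, A, A, T, G)
  "GGGTT" → prefix "G" already present; 4 new (G, G, T, T)
  "CCGC" → prefix "C" already present; 3 new (C, G, C)
  "CTACAATG" → prefix "C" already present; 7 new (T, A, C, A, A, T, G)
  "AACAAGCGG" → prefix "AA" already present; 7 new (C, A, A, G, C, G, G)
Total nodes = 8 + 8 + 4 + 7 + 7 + 5 + 8 + 4 + 3 + 7 + 7 = 68

68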